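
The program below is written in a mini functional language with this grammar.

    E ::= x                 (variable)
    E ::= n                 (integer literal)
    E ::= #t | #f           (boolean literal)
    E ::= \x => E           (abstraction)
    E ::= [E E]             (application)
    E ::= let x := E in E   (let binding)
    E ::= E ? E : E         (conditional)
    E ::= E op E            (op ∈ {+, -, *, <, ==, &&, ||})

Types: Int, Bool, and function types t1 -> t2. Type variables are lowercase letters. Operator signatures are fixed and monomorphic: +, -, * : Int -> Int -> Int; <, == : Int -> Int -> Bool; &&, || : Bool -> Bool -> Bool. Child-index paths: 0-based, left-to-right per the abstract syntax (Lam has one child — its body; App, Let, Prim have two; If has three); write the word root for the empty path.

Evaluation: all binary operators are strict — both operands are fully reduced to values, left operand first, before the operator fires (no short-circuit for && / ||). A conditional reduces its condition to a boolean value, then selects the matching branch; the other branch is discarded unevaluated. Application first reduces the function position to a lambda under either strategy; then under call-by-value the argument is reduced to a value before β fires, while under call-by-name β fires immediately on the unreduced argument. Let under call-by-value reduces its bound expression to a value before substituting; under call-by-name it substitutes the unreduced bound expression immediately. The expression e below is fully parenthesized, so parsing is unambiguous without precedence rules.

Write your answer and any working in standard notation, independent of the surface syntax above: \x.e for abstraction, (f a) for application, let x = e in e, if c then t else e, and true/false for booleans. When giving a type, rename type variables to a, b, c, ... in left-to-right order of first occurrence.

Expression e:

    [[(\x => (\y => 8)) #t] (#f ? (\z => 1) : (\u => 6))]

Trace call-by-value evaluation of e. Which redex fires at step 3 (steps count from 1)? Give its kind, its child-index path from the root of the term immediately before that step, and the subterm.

Derivation:
step 0: (((\x.(\y.8)) true) (if false then (\z.1) else (\u.6)))
step 1: [beta@0] ((\y.8) (if false then (\z.1) else (\u.6)))
step 2: [if@1] ((\y.8) (\u.6))
step 3: [beta@root] 8

Answer: beta at root : ((\y.8) (\u.6))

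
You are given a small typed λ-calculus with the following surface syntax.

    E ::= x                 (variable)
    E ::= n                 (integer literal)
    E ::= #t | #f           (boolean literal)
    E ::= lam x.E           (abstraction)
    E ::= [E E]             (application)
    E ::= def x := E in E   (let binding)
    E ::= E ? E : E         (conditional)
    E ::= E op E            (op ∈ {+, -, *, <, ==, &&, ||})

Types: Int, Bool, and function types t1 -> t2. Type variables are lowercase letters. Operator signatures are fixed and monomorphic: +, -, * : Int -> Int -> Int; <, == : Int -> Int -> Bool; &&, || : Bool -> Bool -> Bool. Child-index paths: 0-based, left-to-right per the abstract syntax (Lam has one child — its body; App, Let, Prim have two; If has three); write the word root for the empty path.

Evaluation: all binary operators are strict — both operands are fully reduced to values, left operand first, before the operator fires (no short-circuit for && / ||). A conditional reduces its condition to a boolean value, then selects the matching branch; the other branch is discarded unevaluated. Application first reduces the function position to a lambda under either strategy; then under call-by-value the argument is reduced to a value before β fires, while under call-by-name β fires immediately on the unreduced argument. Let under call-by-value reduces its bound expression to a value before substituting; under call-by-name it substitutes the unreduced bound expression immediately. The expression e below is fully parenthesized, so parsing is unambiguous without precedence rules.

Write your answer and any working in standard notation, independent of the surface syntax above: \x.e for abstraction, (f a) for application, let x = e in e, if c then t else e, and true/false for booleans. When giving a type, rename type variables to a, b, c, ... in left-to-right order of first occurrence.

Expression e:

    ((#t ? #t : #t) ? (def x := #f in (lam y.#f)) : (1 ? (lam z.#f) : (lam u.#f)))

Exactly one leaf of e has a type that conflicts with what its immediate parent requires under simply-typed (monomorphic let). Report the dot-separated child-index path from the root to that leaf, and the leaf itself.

Working:
  unify Bool ~ Bool
  unify Bool ~ Bool
  unify Bool ~ Bool
let x : Bool
\y._ : a -> Bool
  unify Int ~ Bool
  FAIL: mismatch Int ~ Bool

Answer: 2.0 : 1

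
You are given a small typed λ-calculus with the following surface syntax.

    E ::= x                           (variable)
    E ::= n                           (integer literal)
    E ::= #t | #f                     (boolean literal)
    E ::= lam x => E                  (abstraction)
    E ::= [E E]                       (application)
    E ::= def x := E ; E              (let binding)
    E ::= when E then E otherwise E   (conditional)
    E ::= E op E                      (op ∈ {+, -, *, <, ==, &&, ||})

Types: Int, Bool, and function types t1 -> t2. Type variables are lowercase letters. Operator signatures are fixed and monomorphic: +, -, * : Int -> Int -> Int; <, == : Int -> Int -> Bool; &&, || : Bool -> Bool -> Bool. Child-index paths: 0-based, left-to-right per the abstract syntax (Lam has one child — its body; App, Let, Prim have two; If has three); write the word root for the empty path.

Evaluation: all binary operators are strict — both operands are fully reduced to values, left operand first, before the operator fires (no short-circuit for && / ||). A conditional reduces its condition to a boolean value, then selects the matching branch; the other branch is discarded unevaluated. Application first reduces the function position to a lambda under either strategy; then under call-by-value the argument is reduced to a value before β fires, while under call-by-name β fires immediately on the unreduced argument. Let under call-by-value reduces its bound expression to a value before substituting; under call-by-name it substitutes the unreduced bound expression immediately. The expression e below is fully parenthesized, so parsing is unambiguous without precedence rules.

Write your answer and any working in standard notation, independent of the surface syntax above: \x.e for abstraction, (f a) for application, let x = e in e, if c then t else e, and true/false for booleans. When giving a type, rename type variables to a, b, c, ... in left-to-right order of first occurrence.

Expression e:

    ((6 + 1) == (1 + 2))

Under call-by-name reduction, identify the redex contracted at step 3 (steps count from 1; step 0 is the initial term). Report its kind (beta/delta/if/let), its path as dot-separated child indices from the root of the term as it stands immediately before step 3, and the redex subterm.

Answer: delta at root : (7 == 3)

Working:
step 0: ((6 + 1) == (1 + 2))
step 1: [delta@0] (7 == (1 + 2))
step 2: [delta@1] (7 == 3)
step 3: [delta@root] false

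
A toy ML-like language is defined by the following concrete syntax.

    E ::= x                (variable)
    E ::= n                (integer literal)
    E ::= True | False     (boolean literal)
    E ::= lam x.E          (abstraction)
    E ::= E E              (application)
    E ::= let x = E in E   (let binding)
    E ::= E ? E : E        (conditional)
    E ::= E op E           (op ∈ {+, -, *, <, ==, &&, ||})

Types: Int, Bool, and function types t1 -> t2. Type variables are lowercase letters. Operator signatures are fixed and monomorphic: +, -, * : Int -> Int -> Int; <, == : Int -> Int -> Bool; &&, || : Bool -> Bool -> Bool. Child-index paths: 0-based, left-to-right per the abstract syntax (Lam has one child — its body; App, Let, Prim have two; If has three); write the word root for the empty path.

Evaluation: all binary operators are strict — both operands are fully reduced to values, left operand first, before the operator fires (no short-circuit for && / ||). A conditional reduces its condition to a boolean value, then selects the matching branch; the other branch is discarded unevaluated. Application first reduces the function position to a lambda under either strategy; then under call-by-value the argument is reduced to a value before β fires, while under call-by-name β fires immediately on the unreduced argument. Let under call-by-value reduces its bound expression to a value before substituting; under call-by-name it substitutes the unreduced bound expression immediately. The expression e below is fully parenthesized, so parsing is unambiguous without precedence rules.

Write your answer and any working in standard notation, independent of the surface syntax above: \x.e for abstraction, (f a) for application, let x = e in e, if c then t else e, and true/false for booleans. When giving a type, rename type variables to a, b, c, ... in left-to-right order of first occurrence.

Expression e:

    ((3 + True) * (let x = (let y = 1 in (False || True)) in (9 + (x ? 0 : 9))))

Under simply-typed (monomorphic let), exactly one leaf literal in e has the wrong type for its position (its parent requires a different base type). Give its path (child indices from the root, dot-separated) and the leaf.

Answer: 0.1 : true

Trace:
  unify Int ~ Int
  unify Bool ~ Int
  FAIL: mismatch Bool ~ Int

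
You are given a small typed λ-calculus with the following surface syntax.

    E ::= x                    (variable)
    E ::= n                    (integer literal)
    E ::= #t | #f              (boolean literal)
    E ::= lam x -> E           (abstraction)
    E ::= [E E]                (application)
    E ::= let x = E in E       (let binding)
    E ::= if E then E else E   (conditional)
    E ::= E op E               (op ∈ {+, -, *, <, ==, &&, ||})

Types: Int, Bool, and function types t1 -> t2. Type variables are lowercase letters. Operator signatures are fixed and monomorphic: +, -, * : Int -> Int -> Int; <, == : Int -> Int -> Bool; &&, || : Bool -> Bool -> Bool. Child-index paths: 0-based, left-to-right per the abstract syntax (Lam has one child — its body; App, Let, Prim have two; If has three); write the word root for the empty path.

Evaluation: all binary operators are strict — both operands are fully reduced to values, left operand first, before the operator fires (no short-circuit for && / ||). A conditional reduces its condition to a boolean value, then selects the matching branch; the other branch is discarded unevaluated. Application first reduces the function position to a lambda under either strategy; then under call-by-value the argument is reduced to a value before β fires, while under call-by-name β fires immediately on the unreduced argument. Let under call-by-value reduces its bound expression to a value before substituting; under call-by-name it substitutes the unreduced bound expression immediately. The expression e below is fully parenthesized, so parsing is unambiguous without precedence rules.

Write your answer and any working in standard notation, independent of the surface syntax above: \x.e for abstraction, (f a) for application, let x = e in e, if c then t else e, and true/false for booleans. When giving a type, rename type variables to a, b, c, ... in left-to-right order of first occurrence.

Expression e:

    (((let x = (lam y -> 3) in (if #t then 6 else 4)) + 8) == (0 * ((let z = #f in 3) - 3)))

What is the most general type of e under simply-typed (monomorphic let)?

Answer: Bool

Derivation:
\y._ : a -> Int
let x : a -> Int
  unify Bool ~ Bool
  unify Int ~ Int
  unify Int ~ Int
  unify Int ~ Int
  unify Int ~ Int
  unify Int ~ Int
let z : Bool
  unify Int ~ Int
  unify Int ~ Int
  unify Int ~ Int
  unify Int ~ Int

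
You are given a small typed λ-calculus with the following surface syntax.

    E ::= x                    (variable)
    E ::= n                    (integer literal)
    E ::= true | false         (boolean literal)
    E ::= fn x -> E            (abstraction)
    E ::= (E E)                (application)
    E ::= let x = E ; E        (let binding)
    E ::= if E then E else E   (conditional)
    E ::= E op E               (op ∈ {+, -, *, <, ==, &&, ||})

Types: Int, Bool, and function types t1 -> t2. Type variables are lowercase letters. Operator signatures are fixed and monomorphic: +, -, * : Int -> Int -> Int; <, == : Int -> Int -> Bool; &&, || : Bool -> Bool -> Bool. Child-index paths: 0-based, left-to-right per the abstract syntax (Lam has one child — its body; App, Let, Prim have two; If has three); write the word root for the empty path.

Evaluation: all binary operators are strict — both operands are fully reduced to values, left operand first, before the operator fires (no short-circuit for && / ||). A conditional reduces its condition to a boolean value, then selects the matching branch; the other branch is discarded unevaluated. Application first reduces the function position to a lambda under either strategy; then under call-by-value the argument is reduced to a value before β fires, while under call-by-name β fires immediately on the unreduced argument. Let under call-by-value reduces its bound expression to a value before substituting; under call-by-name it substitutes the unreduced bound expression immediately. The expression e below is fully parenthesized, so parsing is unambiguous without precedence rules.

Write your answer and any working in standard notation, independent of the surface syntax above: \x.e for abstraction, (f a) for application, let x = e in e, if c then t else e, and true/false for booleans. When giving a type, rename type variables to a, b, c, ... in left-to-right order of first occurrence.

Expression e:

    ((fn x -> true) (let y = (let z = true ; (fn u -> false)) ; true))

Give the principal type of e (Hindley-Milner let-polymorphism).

Answer: Bool

Working:
\x._ : a -> Bool
let z : Bool
\u._ : b -> Bool
let y : forall. b -> Bool
  unify a -> Bool ~ Bool -> c
  unify a ~ Bool
  unify Bool ~ c
_ _ : Bool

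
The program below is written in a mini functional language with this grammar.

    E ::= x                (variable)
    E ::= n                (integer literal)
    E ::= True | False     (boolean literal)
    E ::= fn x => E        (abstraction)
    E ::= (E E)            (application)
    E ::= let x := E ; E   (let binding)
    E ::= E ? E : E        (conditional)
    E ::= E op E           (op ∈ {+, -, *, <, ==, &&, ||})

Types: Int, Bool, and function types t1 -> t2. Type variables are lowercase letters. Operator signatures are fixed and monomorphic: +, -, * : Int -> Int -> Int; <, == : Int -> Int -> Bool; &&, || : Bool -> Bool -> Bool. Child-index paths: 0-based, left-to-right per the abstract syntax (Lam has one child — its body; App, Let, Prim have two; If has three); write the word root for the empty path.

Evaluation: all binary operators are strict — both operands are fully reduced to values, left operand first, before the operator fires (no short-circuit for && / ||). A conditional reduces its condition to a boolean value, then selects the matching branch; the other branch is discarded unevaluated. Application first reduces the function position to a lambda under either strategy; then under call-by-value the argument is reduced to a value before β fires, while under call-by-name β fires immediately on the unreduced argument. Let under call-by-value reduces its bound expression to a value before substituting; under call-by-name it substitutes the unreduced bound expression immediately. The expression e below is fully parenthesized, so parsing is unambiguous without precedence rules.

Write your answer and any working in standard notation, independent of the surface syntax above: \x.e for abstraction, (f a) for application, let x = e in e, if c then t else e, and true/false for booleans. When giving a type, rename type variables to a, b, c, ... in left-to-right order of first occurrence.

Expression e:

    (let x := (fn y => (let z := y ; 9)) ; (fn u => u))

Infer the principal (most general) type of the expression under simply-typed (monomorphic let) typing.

Answer: a -> a

Derivation:
y : a
let z : a
\y._ : a -> Int
let x : a -> Int
u : b
\u._ : b -> b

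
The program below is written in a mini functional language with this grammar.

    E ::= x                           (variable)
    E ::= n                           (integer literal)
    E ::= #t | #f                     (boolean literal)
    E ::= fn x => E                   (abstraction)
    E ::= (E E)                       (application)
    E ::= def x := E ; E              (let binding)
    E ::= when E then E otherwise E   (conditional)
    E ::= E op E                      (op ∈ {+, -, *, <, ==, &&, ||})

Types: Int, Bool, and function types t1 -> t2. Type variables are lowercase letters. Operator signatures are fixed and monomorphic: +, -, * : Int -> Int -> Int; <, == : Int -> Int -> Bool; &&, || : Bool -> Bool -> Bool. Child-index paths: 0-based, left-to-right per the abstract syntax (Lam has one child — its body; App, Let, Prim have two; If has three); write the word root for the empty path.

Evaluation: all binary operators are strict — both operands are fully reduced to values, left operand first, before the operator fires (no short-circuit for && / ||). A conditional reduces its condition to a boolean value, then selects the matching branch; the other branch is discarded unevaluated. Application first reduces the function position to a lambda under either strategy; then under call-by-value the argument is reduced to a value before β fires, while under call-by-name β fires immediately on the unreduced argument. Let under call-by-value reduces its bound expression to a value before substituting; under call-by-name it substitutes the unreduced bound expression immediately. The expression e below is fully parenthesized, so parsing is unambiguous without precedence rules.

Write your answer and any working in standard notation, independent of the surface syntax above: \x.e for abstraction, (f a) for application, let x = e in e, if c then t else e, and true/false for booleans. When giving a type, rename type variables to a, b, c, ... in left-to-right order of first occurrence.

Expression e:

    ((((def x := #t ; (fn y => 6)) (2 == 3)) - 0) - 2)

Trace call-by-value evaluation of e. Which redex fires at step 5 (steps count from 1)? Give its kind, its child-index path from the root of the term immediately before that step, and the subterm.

Trace:
step 0: ((((let x = true in (\y.6)) (2 == 3)) - 0) - 2)
step 1: [let@0.0.0] ((((\y.6) (2 == 3)) - 0) - 2)
step 2: [delta@0.0.1] ((((\y.6) false) - 0) - 2)
step 3: [beta@0.0] ((6 - 0) - 2)
step 4: [delta@0] (6 - 2)
step 5: [delta@root] 4

Answer: delta at root : (6 - 2)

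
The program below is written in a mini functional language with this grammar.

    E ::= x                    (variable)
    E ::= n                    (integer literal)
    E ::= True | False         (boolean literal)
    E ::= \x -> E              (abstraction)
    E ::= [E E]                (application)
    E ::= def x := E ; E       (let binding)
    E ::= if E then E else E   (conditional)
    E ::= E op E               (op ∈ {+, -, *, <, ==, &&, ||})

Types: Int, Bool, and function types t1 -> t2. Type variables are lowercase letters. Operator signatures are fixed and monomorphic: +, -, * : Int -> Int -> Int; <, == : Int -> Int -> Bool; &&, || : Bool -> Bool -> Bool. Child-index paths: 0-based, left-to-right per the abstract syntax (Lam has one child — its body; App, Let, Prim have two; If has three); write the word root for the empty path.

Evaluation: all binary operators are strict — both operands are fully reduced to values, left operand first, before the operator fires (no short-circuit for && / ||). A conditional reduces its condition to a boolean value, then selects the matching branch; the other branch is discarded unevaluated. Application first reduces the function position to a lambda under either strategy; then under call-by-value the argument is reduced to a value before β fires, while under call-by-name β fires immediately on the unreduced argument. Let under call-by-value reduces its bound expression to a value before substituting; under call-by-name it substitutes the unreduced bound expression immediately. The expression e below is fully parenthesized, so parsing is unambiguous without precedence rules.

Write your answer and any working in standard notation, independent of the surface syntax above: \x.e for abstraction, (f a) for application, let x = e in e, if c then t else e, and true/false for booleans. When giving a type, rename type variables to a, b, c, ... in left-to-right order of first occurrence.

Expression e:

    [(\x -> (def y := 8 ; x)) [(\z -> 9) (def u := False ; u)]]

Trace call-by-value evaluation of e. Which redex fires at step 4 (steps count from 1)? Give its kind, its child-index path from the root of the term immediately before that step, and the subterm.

Answer: let at root : (let y = 8 in 9)

Trace:
step 0: ((\x.(let y = 8 in x)) ((\z.9) (let u = false in u)))
step 1: [let@1.1] ((\x.(let y = 8 in x)) ((\z.9) false))
step 2: [beta@1] ((\x.(let y = 8 in x)) 9)
step 3: [beta@root] (let y = 8 in 9)
step 4: [let@root] 9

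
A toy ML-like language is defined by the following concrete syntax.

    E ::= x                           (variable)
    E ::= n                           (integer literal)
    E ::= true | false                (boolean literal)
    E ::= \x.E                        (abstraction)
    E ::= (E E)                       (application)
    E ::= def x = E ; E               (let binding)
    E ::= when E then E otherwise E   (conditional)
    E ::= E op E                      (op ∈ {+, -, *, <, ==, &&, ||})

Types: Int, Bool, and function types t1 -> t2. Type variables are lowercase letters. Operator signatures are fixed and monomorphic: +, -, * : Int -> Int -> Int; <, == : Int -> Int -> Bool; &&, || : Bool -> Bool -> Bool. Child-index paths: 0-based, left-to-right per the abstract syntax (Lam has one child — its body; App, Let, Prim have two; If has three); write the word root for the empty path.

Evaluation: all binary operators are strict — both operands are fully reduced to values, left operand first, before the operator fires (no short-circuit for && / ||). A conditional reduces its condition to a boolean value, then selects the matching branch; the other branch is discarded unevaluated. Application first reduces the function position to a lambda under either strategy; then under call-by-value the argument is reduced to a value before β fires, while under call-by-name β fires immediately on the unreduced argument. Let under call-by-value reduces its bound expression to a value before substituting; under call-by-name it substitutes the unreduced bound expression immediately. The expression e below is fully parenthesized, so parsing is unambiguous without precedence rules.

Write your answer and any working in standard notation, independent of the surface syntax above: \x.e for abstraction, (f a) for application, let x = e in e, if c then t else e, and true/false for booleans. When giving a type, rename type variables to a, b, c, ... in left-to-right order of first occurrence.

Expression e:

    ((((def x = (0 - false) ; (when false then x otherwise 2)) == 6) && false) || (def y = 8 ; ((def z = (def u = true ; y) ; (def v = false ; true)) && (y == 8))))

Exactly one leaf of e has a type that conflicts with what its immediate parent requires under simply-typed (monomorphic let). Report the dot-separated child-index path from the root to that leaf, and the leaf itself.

Derivation:
  unify Int ~ Int
  unify Bool ~ Int
  FAIL: mismatch Bool ~ Int

Answer: 0.0.0.0.1 : false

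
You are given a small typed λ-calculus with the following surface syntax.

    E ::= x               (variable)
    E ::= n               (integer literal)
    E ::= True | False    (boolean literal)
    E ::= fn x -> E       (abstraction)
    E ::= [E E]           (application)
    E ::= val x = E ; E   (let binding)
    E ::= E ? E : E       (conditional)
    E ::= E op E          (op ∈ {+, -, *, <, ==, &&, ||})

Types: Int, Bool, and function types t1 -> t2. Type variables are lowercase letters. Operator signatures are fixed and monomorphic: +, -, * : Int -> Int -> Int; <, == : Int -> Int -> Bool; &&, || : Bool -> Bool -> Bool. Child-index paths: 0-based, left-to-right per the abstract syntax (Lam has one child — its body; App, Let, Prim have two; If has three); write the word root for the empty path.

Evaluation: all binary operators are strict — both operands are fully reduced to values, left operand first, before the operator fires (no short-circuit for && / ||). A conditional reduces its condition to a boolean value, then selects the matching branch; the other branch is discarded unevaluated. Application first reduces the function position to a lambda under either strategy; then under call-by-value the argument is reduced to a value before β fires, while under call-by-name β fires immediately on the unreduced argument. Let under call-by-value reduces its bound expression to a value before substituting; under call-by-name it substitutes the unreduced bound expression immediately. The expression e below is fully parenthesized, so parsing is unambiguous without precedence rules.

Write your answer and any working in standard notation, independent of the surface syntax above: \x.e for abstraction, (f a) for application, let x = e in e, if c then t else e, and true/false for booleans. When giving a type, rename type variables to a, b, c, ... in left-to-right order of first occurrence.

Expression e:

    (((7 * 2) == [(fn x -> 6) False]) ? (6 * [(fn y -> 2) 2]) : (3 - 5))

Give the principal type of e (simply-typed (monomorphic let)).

Working:
  unify Int ~ Int
  unify Int ~ Int
  unify Int ~ Int
\x._ : a -> Int
  unify a -> Int ~ Bool -> b
  unify a ~ Bool
  unify Int ~ b
_ _ : Int
  unify Int ~ Int
  unify Bool ~ Bool
  unify Int ~ Int
\y._ : c -> Int
  unify c -> Int ~ Int -> d
  unify c ~ Int
  unify Int ~ d
_ _ : Int
  unify Int ~ Int
  unify Int ~ Int
  unify Int ~ Int
  unify Int ~ Int

Answer: Int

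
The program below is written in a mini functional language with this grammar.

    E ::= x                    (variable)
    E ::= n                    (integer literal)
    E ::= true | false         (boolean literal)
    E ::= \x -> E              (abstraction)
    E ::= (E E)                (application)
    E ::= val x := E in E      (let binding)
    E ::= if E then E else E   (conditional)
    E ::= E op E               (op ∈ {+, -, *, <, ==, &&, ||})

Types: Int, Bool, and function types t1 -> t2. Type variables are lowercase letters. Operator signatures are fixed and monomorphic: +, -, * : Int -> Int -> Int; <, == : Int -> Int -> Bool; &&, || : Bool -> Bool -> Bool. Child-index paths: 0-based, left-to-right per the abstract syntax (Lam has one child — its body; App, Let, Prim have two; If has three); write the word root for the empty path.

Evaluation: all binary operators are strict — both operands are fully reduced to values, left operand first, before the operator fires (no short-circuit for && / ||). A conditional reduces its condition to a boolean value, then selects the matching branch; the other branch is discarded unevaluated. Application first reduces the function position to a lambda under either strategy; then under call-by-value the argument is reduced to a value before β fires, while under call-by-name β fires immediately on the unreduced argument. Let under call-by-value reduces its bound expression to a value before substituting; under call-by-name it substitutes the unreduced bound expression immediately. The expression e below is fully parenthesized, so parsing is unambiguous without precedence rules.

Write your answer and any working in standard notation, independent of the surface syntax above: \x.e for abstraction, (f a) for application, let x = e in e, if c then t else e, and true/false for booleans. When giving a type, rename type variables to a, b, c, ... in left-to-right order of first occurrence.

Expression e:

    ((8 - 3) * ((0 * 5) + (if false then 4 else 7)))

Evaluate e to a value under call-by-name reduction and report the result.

Answer: 35

Derivation:
step 0: ((8 - 3) * ((0 * 5) + (if false then 4 else 7)))
step 1: [delta@0] (5 * ((0 * 5) + (if false then 4 else 7)))
step 2: [delta@1.0] (5 * (0 + (if false then 4 else 7)))
step 3: [if@1.1] (5 * (0 + 7))
step 4: [delta@1] (5 * 7)
step 5: [delta@root] 35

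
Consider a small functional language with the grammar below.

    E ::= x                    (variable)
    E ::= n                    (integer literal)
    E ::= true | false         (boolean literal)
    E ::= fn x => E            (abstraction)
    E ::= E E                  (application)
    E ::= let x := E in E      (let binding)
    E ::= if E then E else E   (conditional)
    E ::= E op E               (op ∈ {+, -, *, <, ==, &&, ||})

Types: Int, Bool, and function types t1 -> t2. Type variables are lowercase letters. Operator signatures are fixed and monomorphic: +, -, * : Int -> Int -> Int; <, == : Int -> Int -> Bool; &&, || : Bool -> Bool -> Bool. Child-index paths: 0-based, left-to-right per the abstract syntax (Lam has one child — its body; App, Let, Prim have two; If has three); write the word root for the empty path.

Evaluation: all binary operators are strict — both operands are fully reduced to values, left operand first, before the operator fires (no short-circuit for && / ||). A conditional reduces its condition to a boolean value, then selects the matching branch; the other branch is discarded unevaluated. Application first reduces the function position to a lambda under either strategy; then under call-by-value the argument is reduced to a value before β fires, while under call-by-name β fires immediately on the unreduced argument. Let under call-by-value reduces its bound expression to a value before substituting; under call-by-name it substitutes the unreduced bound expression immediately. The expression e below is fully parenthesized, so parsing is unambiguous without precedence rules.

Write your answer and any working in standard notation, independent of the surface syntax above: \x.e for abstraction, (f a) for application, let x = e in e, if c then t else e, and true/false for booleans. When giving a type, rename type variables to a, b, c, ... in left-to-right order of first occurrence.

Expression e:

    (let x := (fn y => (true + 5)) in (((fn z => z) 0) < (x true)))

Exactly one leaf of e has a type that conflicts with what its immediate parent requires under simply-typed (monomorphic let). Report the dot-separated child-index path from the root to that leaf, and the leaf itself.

Trace:
  unify Bool ~ Int
  FAIL: mismatch Bool ~ Int

Answer: 0.0.0 : true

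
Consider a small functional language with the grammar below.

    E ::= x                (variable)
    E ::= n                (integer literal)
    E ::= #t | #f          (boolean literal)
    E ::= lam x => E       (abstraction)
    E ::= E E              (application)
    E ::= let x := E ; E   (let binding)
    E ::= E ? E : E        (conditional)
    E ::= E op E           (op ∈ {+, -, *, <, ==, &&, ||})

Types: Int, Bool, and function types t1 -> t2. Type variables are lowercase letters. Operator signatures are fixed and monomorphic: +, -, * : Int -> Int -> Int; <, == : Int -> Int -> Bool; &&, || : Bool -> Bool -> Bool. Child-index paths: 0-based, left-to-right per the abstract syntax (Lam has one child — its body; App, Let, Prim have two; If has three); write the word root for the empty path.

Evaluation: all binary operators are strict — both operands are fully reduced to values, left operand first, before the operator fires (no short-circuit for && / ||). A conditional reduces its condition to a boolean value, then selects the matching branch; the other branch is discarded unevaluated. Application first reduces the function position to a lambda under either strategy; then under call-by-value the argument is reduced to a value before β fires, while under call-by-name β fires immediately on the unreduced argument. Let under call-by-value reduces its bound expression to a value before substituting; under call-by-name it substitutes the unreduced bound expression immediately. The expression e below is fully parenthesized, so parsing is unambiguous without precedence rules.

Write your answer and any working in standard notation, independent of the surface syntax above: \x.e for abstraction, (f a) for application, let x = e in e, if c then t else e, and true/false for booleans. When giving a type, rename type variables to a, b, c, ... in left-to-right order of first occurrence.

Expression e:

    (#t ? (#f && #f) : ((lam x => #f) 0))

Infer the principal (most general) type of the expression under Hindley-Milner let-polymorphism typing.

Answer: Bool

Trace:
  unify Bool ~ Bool
  unify Bool ~ Bool
  unify Bool ~ Bool
\x._ : a -> Bool
  unify a -> Bool ~ Int -> b
  unify a ~ Int
  unify Bool ~ b
_ _ : Bool
  unify Bool ~ Bool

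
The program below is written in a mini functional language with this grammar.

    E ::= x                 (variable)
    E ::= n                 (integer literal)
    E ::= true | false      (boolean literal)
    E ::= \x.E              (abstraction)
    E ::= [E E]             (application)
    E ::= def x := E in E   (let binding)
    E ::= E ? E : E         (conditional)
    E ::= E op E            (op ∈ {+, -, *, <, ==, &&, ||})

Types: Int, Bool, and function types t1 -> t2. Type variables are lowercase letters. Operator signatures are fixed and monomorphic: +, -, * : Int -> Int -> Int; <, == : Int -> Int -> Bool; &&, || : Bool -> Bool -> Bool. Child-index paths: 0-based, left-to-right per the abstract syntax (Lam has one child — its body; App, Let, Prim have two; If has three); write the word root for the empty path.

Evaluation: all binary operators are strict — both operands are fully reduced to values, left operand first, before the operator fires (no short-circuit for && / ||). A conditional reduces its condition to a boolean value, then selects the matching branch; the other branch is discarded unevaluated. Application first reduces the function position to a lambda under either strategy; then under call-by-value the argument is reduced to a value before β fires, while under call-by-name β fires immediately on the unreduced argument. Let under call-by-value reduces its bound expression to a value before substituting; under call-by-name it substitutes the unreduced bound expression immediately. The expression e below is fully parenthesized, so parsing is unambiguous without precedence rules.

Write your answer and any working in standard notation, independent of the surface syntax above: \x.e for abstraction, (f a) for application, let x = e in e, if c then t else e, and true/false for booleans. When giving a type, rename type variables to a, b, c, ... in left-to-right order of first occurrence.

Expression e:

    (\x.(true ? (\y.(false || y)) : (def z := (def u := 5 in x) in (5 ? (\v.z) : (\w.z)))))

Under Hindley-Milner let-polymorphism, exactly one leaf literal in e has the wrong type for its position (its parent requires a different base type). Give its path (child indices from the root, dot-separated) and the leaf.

Answer: 0.2.1.0 : 5

Trace:
  unify Bool ~ Bool
  unify Bool ~ Bool
y : b
  unify b ~ Bool
\y._ : Bool -> Bool
let u : Int
x : a
let z : a
  unify Int ~ Bool
  FAIL: mismatch Int ~ Bool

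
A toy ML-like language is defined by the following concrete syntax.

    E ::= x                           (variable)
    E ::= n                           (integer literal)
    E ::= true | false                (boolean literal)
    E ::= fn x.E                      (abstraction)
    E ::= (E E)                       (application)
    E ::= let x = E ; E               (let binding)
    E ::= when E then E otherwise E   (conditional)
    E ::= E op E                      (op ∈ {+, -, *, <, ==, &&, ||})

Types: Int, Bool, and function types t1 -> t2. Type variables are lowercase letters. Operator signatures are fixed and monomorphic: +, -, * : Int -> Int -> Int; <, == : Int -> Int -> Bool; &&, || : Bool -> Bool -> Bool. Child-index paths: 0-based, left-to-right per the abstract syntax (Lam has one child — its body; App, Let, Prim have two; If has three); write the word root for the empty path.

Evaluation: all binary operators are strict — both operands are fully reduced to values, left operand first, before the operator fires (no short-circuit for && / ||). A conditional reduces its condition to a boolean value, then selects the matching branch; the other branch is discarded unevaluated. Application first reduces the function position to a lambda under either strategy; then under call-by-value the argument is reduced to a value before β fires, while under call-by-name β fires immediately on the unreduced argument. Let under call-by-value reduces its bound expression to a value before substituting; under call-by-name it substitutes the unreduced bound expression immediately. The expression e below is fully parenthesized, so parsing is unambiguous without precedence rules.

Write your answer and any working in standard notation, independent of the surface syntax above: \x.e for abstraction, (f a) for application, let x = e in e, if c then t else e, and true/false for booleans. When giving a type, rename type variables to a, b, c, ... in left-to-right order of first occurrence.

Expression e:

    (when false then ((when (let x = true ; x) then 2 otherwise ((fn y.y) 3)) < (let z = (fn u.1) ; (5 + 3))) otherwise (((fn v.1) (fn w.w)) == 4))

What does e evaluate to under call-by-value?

Answer: false

Trace:
step 0: (if false then ((if (let x = true in x) then 2 else ((\y.y) 3)) < (let z = (\u.1) in (5 + 3))) else (((\v.1) (\w.w)) == 4))
step 1: [if@root] (((\v.1) (\w.w)) == 4)
step 2: [beta@0] (1 == 4)
step 3: [delta@root] false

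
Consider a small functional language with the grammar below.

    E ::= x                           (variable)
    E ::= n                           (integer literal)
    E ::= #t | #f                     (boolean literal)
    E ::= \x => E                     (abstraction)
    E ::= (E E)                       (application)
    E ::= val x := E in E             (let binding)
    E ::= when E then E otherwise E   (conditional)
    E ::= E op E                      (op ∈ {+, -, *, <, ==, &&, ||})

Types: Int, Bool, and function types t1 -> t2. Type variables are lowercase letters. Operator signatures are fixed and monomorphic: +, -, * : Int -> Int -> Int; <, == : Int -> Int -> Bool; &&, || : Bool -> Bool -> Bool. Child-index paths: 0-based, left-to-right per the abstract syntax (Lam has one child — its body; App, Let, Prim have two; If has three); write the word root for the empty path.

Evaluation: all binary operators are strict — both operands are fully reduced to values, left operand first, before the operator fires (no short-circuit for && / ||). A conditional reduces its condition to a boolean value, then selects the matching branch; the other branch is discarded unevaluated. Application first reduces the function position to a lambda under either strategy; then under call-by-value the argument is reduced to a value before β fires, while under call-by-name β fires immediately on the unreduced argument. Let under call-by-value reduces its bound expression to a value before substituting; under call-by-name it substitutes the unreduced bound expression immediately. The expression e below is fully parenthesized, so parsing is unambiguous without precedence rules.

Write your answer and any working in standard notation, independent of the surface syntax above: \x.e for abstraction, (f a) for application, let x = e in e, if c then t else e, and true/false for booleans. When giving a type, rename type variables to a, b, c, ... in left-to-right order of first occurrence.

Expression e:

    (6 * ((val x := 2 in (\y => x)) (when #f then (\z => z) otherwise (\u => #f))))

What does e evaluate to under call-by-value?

Working:
step 0: (6 * ((let x = 2 in (\y.x)) (if false then (\z.z) else (\u.false))))
step 1: [let@1.0] (6 * ((\y.2) (if false then (\z.z) else (\u.false))))
step 2: [if@1.1] (6 * ((\y.2) (\u.false)))
step 3: [beta@1] (6 * 2)
step 4: [delta@root] 12

Answer: 12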